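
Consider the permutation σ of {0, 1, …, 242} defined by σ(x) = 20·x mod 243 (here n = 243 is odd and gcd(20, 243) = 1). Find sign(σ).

Trace 10: π^k(10) = [10, 200, 112, 53, 88, 59, 208] for k=0..6.
π_20 has 6 disjoint cycles with lengths [162, 54, 18, 6, 2, 1] on {0,…,242}.
With 6 cycles on 243 points, sign = (−1)^{243−6} = -1.

-1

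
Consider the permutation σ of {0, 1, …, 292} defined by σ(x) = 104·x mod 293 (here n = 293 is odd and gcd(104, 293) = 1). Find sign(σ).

+1

Start at x=272: 272 → 160 → 232 → 102 → 60 → 87 → 258 → … (one orbit).
Cycle type of π: 146×2 + 1; total 3 cycles.
Σ(ℓ_i−1) = 293−3 = 290; sign = (−1)^290 = +1.
Check: (104/293) = +1 by Zolotarev.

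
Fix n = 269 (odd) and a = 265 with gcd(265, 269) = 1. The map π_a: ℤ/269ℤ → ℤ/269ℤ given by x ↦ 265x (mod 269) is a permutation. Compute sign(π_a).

Trace 166: π^k(166) = [166, 143, 235, 136, 263, 24, 173] for k=0..6.
5 cycles of lengths [67, 67, 67, 67, 1].
5 cycles on 269: each ℓ→(−1)^(ℓ−1), product (−1)^264 = +1.

+1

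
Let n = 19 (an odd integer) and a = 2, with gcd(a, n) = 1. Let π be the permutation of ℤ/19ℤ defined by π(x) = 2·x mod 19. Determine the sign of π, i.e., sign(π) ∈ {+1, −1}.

Orbit of 13 under x↦2x: [13, 7, 14, 9, 18, 17, 15]… (length divides ord_19(2)).
π_2 has 2 disjoint cycles with lengths [18, 1] on {0,…,18}.
With 2 cycles on 19 points, sign = (−1)^{19−2} = -1.

-1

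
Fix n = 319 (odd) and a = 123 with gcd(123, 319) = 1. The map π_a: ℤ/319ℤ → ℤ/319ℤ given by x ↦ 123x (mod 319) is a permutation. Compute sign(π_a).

-1

Orbit of 306 under x↦123x: [306, 315, 146, 94, 78, 24, 81]… (length divides ord_319(123)).
The orbit structure of x ↦ 123x mod 319: 10 orbits of sizes [70, 70, 70, 70, 10, 7, 7, 7, 7, 1].
With 10 cycles on 319 points, sign = (−1)^{319−10} = -1.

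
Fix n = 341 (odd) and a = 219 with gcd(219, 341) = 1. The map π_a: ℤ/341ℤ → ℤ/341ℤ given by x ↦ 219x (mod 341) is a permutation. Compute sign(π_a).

-1

Orbit of 252 under x↦219x: [252, 287, 109, 1, 219, 221, 318]… (length divides ord_341(219)).
The orbit structure of x ↦ 219x mod 341: 42 orbits of sizes [10, 10, 10, 10, 10, 10, 10, 10, 10, 10, 10, 10, 10, 10, 10, 10, 10, 10, 10, 10, 10, 10, 10, 10, 10, 10, 10, 10, 10, 10, 5, 5, 5, 5, 5, 5, 2, 2, 2, 2, 2, 1].
Σ(ℓ_i−1) = 341−42 = 299; sign = (−1)^299 = -1.
Via Zolotarev, sign(π_{219}) = (219|341) = -1.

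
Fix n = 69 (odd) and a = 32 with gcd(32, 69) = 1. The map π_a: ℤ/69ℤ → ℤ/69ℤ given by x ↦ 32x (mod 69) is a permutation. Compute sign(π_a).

-1

Orbit of 62 under x↦32x: [62, 52, 8, 49, 50, 13, 2]… (length divides ord_69(32)).
Cycle lengths of π_32 on ℤ/69ℤ: [22, 22, 11, 11, 2, 1]; 6 cycles in total.
sign(π) = (−1)^{n − #cycles} = (−1)^{69−6} = (−1)^63 = -1.
The Jacobi symbol (32|69) = -1 (Zolotarev) agrees.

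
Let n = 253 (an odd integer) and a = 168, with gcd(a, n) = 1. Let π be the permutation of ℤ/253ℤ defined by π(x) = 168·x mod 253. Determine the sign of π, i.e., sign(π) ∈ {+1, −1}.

-1

Start at x=247: 247 → 4 → 166 → 58 → 130 → 82 → 114 → … (one orbit).
Decompose π into cycles: lengths [110, 110, 22, 5, 5, 1] (6 cycles, including the fixed point 0).
n − c = 253 − 6 = 247; sign = (−1)^247 = -1.
The Jacobi symbol (168|253) = -1 (Zolotarev) agrees.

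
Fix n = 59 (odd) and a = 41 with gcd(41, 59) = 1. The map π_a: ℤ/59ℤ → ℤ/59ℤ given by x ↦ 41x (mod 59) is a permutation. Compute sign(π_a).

+1

Orbit of 9 under x↦41x: [9, 15, 25, 22, 17, 48, 21]… (length divides ord_59(41)).
Decompose π into cycles: lengths [29, 29, 1] (3 cycles, including the fixed point 0).
3 cycles on 59: each ℓ→(−1)^(ℓ−1), product (−1)^56 = +1.
Zolotarev: (41|59) = +1, matching the cycle-count sign.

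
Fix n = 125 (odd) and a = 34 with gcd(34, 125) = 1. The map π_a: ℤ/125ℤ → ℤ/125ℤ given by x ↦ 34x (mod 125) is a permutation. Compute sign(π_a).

Start at x=121: 121 → 114 → 1 → 34 → 31 → 54 → 86 → … (one orbit).
Cycle type of π: 50×2 + 10×2 + 2×2 + 1; total 7 cycles.
With 7 cycles on 125 points, sign = (−1)^{125−7} = +1.
The Jacobi symbol (34|125) = +1 (Zolotarev) agrees.

+1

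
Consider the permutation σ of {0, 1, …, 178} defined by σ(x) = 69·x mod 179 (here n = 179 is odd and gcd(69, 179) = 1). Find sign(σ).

-1

Orbit of 104 under x↦69x: [104, 16, 30, 101, 167, 67, 148]… (length divides ord_179(69)).
π_69 has 2 disjoint cycles with lengths [178, 1] on {0,…,178}.
sign(π) = (−1)^{n − #cycles} = (−1)^{179−2} = (−1)^177 = -1.
Zolotarev: (69|179) = -1, matching the cycle-count sign.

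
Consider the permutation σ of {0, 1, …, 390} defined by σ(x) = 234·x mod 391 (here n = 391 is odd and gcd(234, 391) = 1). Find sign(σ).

Start at x=35: 35 → 370 → 169 → 55 → 358 → 98 → 254 → … (one orbit).
The orbit structure of x ↦ 234x mod 391: 15 orbits of sizes [44, 44, 44, 44, 44, 44, 44, 44, 11, 11, 4, 4, 4, 4, 1].
15 cycles on 391: each ℓ→(−1)^(ℓ−1), product (−1)^376 = +1.

+1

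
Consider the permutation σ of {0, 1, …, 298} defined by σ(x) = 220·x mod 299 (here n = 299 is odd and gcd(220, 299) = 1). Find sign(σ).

+1

Start at x=144: 144 → 285 → 209 → 233 → 131 → 116 → 105 → … (one orbit).
Decompose π into cycles: lengths [22, 22, 22, 22, 22, 22, 22, 22, 22, 22, 22, 22, 11, 11, 2, 2, 2, 2, 2, 2, 1] (21 cycles, including the fixed point 0).
21 cycles on 299: each ℓ→(−1)^(ℓ−1), product (−1)^278 = +1.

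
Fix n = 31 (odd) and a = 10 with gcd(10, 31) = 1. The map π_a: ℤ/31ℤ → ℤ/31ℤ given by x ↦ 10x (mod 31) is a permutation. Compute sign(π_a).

Start at x=8: 8 → 18 → 25 → 2 → 20 → 14 → 16 → … (one orbit).
The orbit structure of x ↦ 10x mod 31: 3 orbits of sizes [15, 15, 1].
31 − 3 = 28 transpositions; sign(π) = (−1)^28 = +1.
(10|31)_J = +1 (Zolotarev's lemma cross-check).

+1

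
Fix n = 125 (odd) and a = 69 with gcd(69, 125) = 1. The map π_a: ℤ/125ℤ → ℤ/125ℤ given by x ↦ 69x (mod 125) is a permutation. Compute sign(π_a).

Start at x=49: 49 → 6 → 39 → 66 → 54 → 101 → 94 → … (one orbit).
Cycle type of π: 50×2 + 10×2 + 2×2 + 1; total 7 cycles.
Σ(ℓ_i−1) = 125−7 = 118; sign = (−1)^118 = +1.
Via Zolotarev, sign(π_{69}) = (69|125) = +1.

+1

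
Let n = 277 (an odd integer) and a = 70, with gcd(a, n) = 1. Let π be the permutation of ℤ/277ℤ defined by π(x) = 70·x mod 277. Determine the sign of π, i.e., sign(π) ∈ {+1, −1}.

+1

Start at x=276: 276 → 207 → 86 → 203 → 83 → 270 → 64 → … (one orbit).
Cycle lengths of π_70 on ℤ/277ℤ: [138, 138, 1]; 3 cycles in total.
277 − 3 = 274 transpositions; sign(π) = (−1)^274 = +1.
(70|277)_J = +1 (Zolotarev's lemma cross-check).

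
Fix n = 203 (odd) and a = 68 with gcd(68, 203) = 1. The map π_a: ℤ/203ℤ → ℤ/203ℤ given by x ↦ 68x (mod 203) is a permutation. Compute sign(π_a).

+1

Trace 47: π^k(47) = [47, 151, 118, 107, 171, 57, 19] for k=0..6.
π_68 has 5 disjoint cycles with lengths [84, 84, 28, 6, 1] on {0,…,202}.
Σ(ℓ_i−1) = 203−5 = 198; sign = (−1)^198 = +1.
Via Zolotarev, sign(π_{68}) = (68|203) = +1.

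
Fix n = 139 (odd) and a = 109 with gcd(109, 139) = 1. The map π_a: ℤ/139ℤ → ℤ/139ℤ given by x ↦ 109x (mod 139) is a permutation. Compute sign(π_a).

Trace 9: π^k(9) = [9, 8, 38, 111, 6, 98, 118] for k=0..6.
Cycle lengths of π_109 on ℤ/139ℤ: [138, 1]; 2 cycles in total.
With 2 cycles on 139 points, sign = (−1)^{139−2} = -1.
(109|139)_J = -1 (Zolotarev's lemma cross-check).

-1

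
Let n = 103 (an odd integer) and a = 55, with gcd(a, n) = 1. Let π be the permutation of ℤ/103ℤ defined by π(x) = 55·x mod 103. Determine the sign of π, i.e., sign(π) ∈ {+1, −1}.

+1

Trace 76: π^k(76) = [76, 60, 4, 14, 49, 17, 8] for k=0..6.
3 cycles of lengths [51, 51, 1].
sign(π) = (−1)^{n − #cycles} = (−1)^{103−3} = (−1)^100 = +1.
The Jacobi symbol (55|103) = +1 (Zolotarev) agrees.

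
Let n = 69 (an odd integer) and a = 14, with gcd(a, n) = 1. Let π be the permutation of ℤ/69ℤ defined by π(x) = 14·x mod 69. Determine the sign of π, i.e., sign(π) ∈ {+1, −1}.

Trace 64: π^k(64) = [64, 68, 55, 11, 16, 17, 31] for k=0..6.
Cycle type of π: 22×3 + 2 + 1; total 5 cycles.
Σ(ℓ_i−1) = 69−5 = 64; sign = (−1)^64 = +1.
Zolotarev: (14|69) = +1, matching the cycle-count sign.

+1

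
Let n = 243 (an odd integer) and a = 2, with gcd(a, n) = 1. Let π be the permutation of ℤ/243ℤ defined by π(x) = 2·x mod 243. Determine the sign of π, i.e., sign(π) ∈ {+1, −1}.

-1

Trace 200: π^k(200) = [200, 157, 71, 142, 41, 82, 164] for k=0..6.
The orbit structure of x ↦ 2x mod 243: 6 orbits of sizes [162, 54, 18, 6, 2, 1].
Σ(ℓ_i−1) = 243−6 = 237; sign = (−1)^237 = -1.
Via Zolotarev, sign(π_{2}) = (2|243) = -1.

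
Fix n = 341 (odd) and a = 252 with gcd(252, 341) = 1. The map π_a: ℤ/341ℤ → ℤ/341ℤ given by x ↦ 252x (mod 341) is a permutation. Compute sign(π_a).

-1

Trace 188: π^k(188) = [188, 318, 1, 252, 78, 219, 287] for k=0..6.
Cycle type of π: 10×30 + 5×6 + 2×5 + 1; total 42 cycles.
42 cycles on 341: each ℓ→(−1)^(ℓ−1), product (−1)^299 = -1.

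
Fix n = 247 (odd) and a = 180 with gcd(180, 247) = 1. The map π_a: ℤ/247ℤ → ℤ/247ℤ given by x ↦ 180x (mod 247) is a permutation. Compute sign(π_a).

-1

Trace 35: π^k(35) = [35, 125, 23, 188, 1, 180, 43] for k=0..6.
Cycle lengths of π_180 on ℤ/247ℤ: [36, 36, 36, 36, 36, 36, 12, 9, 9, 1]; 10 cycles in total.
With 10 cycles on 247 points, sign = (−1)^{247−10} = -1.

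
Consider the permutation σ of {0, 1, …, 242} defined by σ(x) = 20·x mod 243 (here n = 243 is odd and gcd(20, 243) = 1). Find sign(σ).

-1

Start at x=28: 28 → 74 → 22 → 197 → 52 → 68 → 145 → … (one orbit).
Decompose π into cycles: lengths [162, 54, 18, 6, 2, 1] (6 cycles, including the fixed point 0).
6 cycles on 243: each ℓ→(−1)^(ℓ−1), product (−1)^237 = -1.
(20|243)_J = -1 (Zolotarev's lemma cross-check).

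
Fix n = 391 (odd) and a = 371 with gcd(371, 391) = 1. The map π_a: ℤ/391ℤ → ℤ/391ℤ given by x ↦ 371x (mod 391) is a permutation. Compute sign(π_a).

-1

Orbit of 305 under x↦371x: [305, 156, 8, 231, 72, 124, 257]… (length divides ord_391(371)).
6 cycles of lengths [176, 176, 16, 11, 11, 1].
6 cycles on 391: each ℓ→(−1)^(ℓ−1), product (−1)^385 = -1.
(371|391)_J = -1 (Zolotarev's lemma cross-check).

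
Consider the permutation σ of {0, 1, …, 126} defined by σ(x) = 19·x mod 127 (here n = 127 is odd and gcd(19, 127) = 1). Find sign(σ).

+1

Trace 19: π^k(19) = [19, 107, 1] for k=0..2.
π_19 has 43 disjoint cycles with lengths [3, 3, 3, 3, 3, 3, 3, 3, 3, 3, 3, 3, 3, 3, 3, 3, 3, 3, 3, 3, 3, 3, 3, 3, 3, 3, 3, 3, 3, 3, 3, 3, 3, 3, 3, 3, 3, 3, 3, 3, 3, 3, 1] on {0,…,126}.
127 − 43 = 84 transpositions; sign(π) = (−1)^84 = +1.
Via Zolotarev, sign(π_{19}) = (19|127) = +1.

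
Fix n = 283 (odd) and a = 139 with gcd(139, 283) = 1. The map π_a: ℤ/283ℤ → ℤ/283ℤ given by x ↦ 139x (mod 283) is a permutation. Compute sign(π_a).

Orbit of 256 under x↦139x: [256, 209, 185, 245, 95, 187, 240]… (length divides ord_283(139)).
π_139 has 2 disjoint cycles with lengths [282, 1] on {0,…,282}.
Σ(ℓ_i−1) = 283−2 = 281; sign = (−1)^281 = -1.
Check: (139/283) = -1 by Zolotarev.

-1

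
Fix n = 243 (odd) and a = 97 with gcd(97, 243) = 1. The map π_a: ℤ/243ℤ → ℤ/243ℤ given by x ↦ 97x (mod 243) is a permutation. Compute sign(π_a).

Start at x=145: 145 → 214 → 103 → 28 → 43 → 40 → 235 → … (one orbit).
The orbit structure of x ↦ 97x mod 243: 11 orbits of sizes [81, 81, 27, 27, 9, 9, 3, 3, 1, 1, 1].
n − c = 243 − 11 = 232; sign = (−1)^232 = +1.
The Jacobi symbol (97|243) = +1 (Zolotarev) agrees.

+1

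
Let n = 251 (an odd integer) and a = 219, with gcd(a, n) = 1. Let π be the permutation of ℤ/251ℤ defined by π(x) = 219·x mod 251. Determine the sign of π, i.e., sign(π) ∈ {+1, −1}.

Start at x=149: 149 → 1 → 219 → 20 → 113 → 149 (one orbit).
Cycle type of π: 5×50 + 1; total 51 cycles.
251 − 51 = 200 transpositions; sign(π) = (−1)^200 = +1.

+1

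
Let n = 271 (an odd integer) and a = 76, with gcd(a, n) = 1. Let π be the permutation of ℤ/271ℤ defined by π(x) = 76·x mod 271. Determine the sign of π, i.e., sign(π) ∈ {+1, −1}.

Start at x=87: 87 → 108 → 78 → 237 → 126 → 91 → 141 → … (one orbit).
Cycle type of π: 270 + 1; total 2 cycles.
n − c = 271 − 2 = 269; sign = (−1)^269 = -1.
Zolotarev: (76|271) = -1, matching the cycle-count sign.

-1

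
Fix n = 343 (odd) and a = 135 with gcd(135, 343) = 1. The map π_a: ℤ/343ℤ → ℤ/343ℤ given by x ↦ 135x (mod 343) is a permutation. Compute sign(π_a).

+1

Start at x=228: 228 → 253 → 198 → 319 → 190 → 268 → 165 → … (one orbit).
Decompose π into cycles: lengths [147, 147, 21, 21, 3, 3, 1] (7 cycles, including the fixed point 0).
343 − 7 = 336 transpositions; sign(π) = (−1)^336 = +1.
Check: (135/343) = +1 by Zolotarev.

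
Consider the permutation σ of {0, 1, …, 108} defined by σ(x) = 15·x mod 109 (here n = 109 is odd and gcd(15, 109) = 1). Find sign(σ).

+1

Orbit of 3 under x↦15x: [3, 45, 21, 97, 38, 25, 48]… (length divides ord_109(15)).
π_15 has 5 disjoint cycles with lengths [27, 27, 27, 27, 1] on {0,…,108}.
Σ(ℓ_i−1) = 109−5 = 104; sign = (−1)^104 = +1.
Via Zolotarev, sign(π_{15}) = (15|109) = +1.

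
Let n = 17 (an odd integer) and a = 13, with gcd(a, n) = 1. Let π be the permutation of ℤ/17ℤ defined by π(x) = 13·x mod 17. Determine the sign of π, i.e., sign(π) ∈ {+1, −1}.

Start at x=16: 16 → 4 → 1 → 13 → 16 (one orbit).
The orbit structure of x ↦ 13x mod 17: 5 orbits of sizes [4, 4, 4, 4, 1].
5 cycles on 17: each ℓ→(−1)^(ℓ−1), product (−1)^12 = +1.

+1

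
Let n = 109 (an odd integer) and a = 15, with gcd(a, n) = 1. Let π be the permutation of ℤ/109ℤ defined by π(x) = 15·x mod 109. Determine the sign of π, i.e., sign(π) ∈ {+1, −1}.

+1

Orbit of 66 under x↦15x: [66, 9, 26, 63, 73, 5, 75]… (length divides ord_109(15)).
Decompose π into cycles: lengths [27, 27, 27, 27, 1] (5 cycles, including the fixed point 0).
n − c = 109 − 5 = 104; sign = (−1)^104 = +1.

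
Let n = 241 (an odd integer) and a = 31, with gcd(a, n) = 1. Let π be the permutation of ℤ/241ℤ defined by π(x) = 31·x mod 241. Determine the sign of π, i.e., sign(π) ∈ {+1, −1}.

Trace 144: π^k(144) = [144, 126, 50, 104, 91, 170, 209] for k=0..6.
Decompose π into cycles: lengths [240, 1] (2 cycles, including the fixed point 0).
n − c = 241 − 2 = 239; sign = (−1)^239 = -1.
The Jacobi symbol (31|241) = -1 (Zolotarev) agrees.

-1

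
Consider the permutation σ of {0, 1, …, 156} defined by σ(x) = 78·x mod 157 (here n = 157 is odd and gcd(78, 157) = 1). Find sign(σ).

-1

Start at x=98: 98 → 108 → 103 → 27 → 65 → 46 → 134 → … (one orbit).
Cycle lengths of π_78 on ℤ/157ℤ: [52, 52, 52, 1]; 4 cycles in total.
With 4 cycles on 157 points, sign = (−1)^{157−4} = -1.
Zolotarev: (78|157) = -1, matching the cycle-count sign.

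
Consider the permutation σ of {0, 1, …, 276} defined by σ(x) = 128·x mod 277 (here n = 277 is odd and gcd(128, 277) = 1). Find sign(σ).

-1

Orbit of 113 under x↦128x: [113, 60, 201, 244, 208, 32, 218]… (length divides ord_277(128)).
4 cycles of lengths [92, 92, 92, 1].
n − c = 277 − 4 = 273; sign = (−1)^273 = -1.
The Jacobi symbol (128|277) = -1 (Zolotarev) agrees.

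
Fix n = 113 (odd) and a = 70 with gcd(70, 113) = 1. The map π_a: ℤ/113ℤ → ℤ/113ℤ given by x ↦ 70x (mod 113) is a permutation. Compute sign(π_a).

-1

Start at x=30: 30 → 66 → 100 → 107 → 32 → 93 → 69 → … (one orbit).
The orbit structure of x ↦ 70x mod 113: 2 orbits of sizes [112, 1].
sign(π) = (−1)^{n − #cycles} = (−1)^{113−2} = (−1)^111 = -1.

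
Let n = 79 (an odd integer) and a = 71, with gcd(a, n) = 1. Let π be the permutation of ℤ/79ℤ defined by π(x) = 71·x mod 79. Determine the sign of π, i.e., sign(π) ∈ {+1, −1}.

-1

Orbit of 41 under x↦71x: [41, 67, 17, 22, 61, 65, 33]… (length divides ord_79(71)).
π_71 has 4 disjoint cycles with lengths [26, 26, 26, 1] on {0,…,78}.
4 cycles on 79: each ℓ→(−1)^(ℓ−1), product (−1)^75 = -1.
Via Zolotarev, sign(π_{71}) = (71|79) = -1.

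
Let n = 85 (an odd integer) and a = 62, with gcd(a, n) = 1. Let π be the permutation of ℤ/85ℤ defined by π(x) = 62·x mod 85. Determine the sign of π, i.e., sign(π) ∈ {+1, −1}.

Start at x=57: 57 → 49 → 63 → 81 → 7 → 9 → 48 → … (one orbit).
Decompose π into cycles: lengths [16, 16, 16, 16, 16, 4, 1] (7 cycles, including the fixed point 0).
Σ(ℓ_i−1) = 85−7 = 78; sign = (−1)^78 = +1.

+1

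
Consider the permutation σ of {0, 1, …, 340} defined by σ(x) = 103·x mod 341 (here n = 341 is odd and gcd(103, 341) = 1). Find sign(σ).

+1

Trace 159: π^k(159) = [159, 9, 245, 1, 103, 38, 163] for k=0..6.
Cycle lengths of π_103 on ℤ/341ℤ: [15, 15, 15, 15, 15, 15, 15, 15, 15, 15, 15, 15, 15, 15, 15, 15, 15, 15, 15, 15, 15, 15, 5, 5, 1]; 25 cycles in total.
25 cycles on 341: each ℓ→(−1)^(ℓ−1), product (−1)^316 = +1.
The Jacobi symbol (103|341) = +1 (Zolotarev) agrees.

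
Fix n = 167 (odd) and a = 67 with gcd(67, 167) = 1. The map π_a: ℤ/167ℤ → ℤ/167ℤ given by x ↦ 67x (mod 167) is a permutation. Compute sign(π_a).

-1

Start at x=126: 126 → 92 → 152 → 164 → 133 → 60 → 12 → … (one orbit).
Cycle lengths of π_67 on ℤ/167ℤ: [166, 1]; 2 cycles in total.
sign(π) = (−1)^{n − #cycles} = (−1)^{167−2} = (−1)^165 = -1.
Via Zolotarev, sign(π_{67}) = (67|167) = -1.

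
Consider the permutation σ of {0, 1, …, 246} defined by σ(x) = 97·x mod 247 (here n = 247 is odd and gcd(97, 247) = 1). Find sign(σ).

Start at x=71: 71 → 218 → 151 → 74 → 15 → 220 → 98 → … (one orbit).
9 cycles of lengths [36, 36, 36, 36, 36, 36, 18, 12, 1].
247 − 9 = 238 transpositions; sign(π) = (−1)^238 = +1.
Zolotarev: (97|247) = +1, matching the cycle-count sign.

+1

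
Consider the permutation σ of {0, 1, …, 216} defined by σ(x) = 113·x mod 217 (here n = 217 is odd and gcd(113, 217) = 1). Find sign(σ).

Orbit of 64 under x↦113x: [64, 71, 211, 190, 204, 50, 8]… (length divides ord_217(113)).
Decompose π into cycles: lengths [15, 15, 15, 15, 15, 15, 15, 15, 15, 15, 15, 15, 15, 15, 1, 1, 1, 1, 1, 1, 1] (21 cycles, including the fixed point 0).
n − c = 217 − 21 = 196; sign = (−1)^196 = +1.

+1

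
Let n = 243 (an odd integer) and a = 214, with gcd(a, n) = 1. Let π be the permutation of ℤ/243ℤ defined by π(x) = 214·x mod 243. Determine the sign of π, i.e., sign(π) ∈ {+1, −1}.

+1

Trace 25: π^k(25) = [25, 4, 127, 205, 130, 118, 223] for k=0..6.
Decompose π into cycles: lengths [81, 81, 27, 27, 9, 9, 3, 3, 1, 1, 1] (11 cycles, including the fixed point 0).
sign(π) = (−1)^{n − #cycles} = (−1)^{243−11} = (−1)^232 = +1.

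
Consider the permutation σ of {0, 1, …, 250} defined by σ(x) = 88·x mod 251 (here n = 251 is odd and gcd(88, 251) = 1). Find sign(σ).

+1

Start at x=198: 198 → 105 → 204 → 131 → 233 → 173 → 164 → … (one orbit).
Cycle type of π: 125×2 + 1; total 3 cycles.
251 − 3 = 248 transpositions; sign(π) = (−1)^248 = +1.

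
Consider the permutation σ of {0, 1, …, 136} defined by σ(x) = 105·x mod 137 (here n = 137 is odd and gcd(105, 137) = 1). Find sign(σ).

+1

Orbit of 133 under x↦105x: [133, 128, 14, 100, 88, 61, 103]… (length divides ord_137(105)).
Cycle lengths of π_105 on ℤ/137ℤ: [68, 68, 1]; 3 cycles in total.
137 − 3 = 134 transpositions; sign(π) = (−1)^134 = +1.
(105|137)_J = +1 (Zolotarev's lemma cross-check).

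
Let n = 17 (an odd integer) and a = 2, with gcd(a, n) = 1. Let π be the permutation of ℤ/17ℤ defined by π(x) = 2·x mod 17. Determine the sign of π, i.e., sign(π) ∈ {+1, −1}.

Trace 4: π^k(4) = [4, 8, 16, 15, 13, 9, 1] for k=0..6.
Cycle lengths of π_2 on ℤ/17ℤ: [8, 8, 1]; 3 cycles in total.
sign(π) = (−1)^{n − #cycles} = (−1)^{17−3} = (−1)^14 = +1.

+1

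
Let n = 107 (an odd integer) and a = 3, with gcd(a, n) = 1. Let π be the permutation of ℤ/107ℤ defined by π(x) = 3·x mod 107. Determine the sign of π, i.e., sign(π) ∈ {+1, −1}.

Start at x=52: 52 → 49 → 40 → 13 → 39 → 10 → 30 → … (one orbit).
π_3 has 3 disjoint cycles with lengths [53, 53, 1] on {0,…,106}.
107 − 3 = 104 transpositions; sign(π) = (−1)^104 = +1.

+1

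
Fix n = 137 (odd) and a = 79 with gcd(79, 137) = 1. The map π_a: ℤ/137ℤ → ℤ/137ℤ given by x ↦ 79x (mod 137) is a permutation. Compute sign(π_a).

Start at x=38: 38 → 125 → 11 → 47 → 14 → 10 → 105 → … (one orbit).
Cycle type of π: 136 + 1; total 2 cycles.
137 − 2 = 135 transpositions; sign(π) = (−1)^135 = -1.
Via Zolotarev, sign(π_{79}) = (79|137) = -1.

-1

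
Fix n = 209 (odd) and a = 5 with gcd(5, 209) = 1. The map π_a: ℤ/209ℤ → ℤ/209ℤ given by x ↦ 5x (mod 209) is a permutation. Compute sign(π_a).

+1

Start at x=36: 36 → 180 → 64 → 111 → 137 → 58 → 81 → … (one orbit).
9 cycles of lengths [45, 45, 45, 45, 9, 9, 5, 5, 1].
209 − 9 = 200 transpositions; sign(π) = (−1)^200 = +1.
Zolotarev: (5|209) = +1, matching the cycle-count sign.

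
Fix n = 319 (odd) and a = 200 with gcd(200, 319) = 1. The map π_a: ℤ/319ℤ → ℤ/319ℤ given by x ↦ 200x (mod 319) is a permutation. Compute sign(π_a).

+1

Start at x=245: 245 → 193 → 1 → 200 → 125 → 118 → 313 → … (one orbit).
Cycle type of π: 140×2 + 28 + 10 + 1; total 5 cycles.
n − c = 319 − 5 = 314; sign = (−1)^314 = +1.
(200|319)_J = +1 (Zolotarev's lemma cross-check).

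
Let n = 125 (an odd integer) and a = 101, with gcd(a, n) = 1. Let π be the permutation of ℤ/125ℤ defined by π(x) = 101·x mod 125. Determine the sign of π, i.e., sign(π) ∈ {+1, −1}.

Trace 26: π^k(26) = [26, 1, 101, 76, 51] for k=0..4.
Cycle type of π: 5×20 + 1×25; total 45 cycles.
45 cycles on 125: each ℓ→(−1)^(ℓ−1), product (−1)^80 = +1.
(101|125)_J = +1 (Zolotarev's lemma cross-check).

+1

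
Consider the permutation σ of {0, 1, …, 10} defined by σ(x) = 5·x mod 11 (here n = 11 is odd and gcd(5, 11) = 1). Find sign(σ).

+1

Start at x=5: 5 → 3 → 4 → 9 → 1 → 5 (one orbit).
π_5 has 3 disjoint cycles with lengths [5, 5, 1] on {0,…,10}.
Σ(ℓ_i−1) = 11−3 = 8; sign = (−1)^8 = +1.
(5|11)_J = +1 (Zolotarev's lemma cross-check).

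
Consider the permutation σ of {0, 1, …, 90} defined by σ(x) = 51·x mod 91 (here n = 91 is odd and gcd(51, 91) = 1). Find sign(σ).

+1

Start at x=64: 64 → 79 → 25 → 1 → 51 → 53 → 64 (one orbit).
π_51 has 21 disjoint cycles with lengths [6, 6, 6, 6, 6, 6, 6, 6, 6, 6, 6, 6, 3, 3, 2, 2, 2, 2, 2, 2, 1] on {0,…,90}.
21 cycles on 91: each ℓ→(−1)^(ℓ−1), product (−1)^70 = +1.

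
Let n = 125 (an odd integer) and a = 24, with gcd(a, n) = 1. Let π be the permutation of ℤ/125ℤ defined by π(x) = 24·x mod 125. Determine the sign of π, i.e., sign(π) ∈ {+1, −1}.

+1

Trace 1: π^k(1) = [1, 24, 76, 74, 26, 124, 101] for k=0..6.
Decompose π into cycles: lengths [10, 10, 10, 10, 10, 10, 10, 10, 10, 10, 2, 2, 2, 2, 2, 2, 2, 2, 2, 2, 2, 2, 1] (23 cycles, including the fixed point 0).
With 23 cycles on 125 points, sign = (−1)^{125−23} = +1.
The Jacobi symbol (24|125) = +1 (Zolotarev) agrees.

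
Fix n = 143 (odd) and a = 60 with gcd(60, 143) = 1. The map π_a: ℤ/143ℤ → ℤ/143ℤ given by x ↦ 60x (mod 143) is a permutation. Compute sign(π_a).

Start at x=64: 64 → 122 → 27 → 47 → 103 → 31 → 1 → … (one orbit).
Cycle type of π: 20×6 + 5×2 + 4×3 + 1; total 12 cycles.
sign(π) = (−1)^{n − #cycles} = (−1)^{143−12} = (−1)^131 = -1.

-1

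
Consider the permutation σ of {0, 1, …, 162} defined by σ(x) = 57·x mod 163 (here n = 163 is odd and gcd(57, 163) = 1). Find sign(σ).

Trace 152: π^k(152) = [152, 25, 121, 51, 136, 91, 134] for k=0..6.
Decompose π into cycles: lengths [81, 81, 1] (3 cycles, including the fixed point 0).
sign(π) = (−1)^{n − #cycles} = (−1)^{163−3} = (−1)^160 = +1.
Zolotarev: (57|163) = +1, matching the cycle-count sign.

+1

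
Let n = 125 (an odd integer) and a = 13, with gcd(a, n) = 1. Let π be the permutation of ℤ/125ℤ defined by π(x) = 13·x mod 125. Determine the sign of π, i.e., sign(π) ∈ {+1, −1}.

Start at x=21: 21 → 23 → 49 → 12 → 31 → 28 → 114 → … (one orbit).
Cycle lengths of π_13 on ℤ/125ℤ: [100, 20, 4, 1]; 4 cycles in total.
125 − 4 = 121 transpositions; sign(π) = (−1)^121 = -1.
(13|125)_J = -1 (Zolotarev's lemma cross-check).

-1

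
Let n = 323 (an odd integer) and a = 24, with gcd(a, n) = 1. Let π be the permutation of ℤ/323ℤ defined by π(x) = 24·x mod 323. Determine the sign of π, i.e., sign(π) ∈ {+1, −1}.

-1

Start at x=36: 36 → 218 → 64 → 244 → 42 → 39 → 290 → … (one orbit).
Cycle type of π: 144×2 + 16 + 9×2 + 1; total 6 cycles.
323 − 6 = 317 transpositions; sign(π) = (−1)^317 = -1.
Via Zolotarev, sign(π_{24}) = (24|323) = -1.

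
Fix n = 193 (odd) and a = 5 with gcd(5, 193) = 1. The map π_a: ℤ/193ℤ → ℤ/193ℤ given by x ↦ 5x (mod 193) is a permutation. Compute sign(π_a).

-1

Trace 125: π^k(125) = [125, 46, 37, 185, 153, 186, 158] for k=0..6.
2 cycles of lengths [192, 1].
Σ(ℓ_i−1) = 193−2 = 191; sign = (−1)^191 = -1.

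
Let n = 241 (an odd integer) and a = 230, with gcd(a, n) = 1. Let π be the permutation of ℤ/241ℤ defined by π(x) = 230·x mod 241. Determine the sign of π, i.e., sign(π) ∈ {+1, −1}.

Trace 219: π^k(219) = [219, 1, 230, 121, 115, 181, 178] for k=0..6.
Cycle lengths of π_230 on ℤ/241ℤ: [48, 48, 48, 48, 48, 1]; 6 cycles in total.
241 − 6 = 235 transpositions; sign(π) = (−1)^235 = -1.
Via Zolotarev, sign(π_{230}) = (230|241) = -1.

-1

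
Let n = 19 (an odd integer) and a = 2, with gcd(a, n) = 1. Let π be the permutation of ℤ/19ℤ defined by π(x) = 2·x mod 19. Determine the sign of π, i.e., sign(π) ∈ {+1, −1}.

Trace 9: π^k(9) = [9, 18, 17, 15, 11, 3, 6] for k=0..6.
Cycle type of π: 18 + 1; total 2 cycles.
Σ(ℓ_i−1) = 19−2 = 17; sign = (−1)^17 = -1.
(2|19)_J = -1 (Zolotarev's lemma cross-check).

-1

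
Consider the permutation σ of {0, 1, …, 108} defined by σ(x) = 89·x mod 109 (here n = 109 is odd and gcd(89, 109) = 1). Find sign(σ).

Trace 15: π^k(15) = [15, 27, 5, 9, 38, 3, 49] for k=0..6.
Cycle lengths of π_89 on ℤ/109ℤ: [27, 27, 27, 27, 1]; 5 cycles in total.
With 5 cycles on 109 points, sign = (−1)^{109−5} = +1.
Zolotarev: (89|109) = +1, matching the cycle-count sign.

+1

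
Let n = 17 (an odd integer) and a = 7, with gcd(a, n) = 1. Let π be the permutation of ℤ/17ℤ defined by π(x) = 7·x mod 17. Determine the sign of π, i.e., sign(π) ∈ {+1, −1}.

Start at x=11: 11 → 9 → 12 → 16 → 10 → 2 → 14 → … (one orbit).
π_7 has 2 disjoint cycles with lengths [16, 1] on {0,…,16}.
Σ(ℓ_i−1) = 17−2 = 15; sign = (−1)^15 = -1.

-1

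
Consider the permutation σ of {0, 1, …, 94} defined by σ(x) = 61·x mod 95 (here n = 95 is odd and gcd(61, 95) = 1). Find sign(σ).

Trace 81: π^k(81) = [81, 1, 61, 16, 26, 66, 36] for k=0..6.
15 cycles of lengths [9, 9, 9, 9, 9, 9, 9, 9, 9, 9, 1, 1, 1, 1, 1].
95 − 15 = 80 transpositions; sign(π) = (−1)^80 = +1.
Zolotarev: (61|95) = +1, matching the cycle-count sign.

+1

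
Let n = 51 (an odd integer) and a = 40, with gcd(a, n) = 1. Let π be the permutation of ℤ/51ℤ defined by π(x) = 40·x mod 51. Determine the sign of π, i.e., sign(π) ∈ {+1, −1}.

Trace 25: π^k(25) = [25, 31, 16, 28, 49, 22, 13] for k=0..6.
Decompose π into cycles: lengths [16, 16, 16, 1, 1, 1] (6 cycles, including the fixed point 0).
n − c = 51 − 6 = 45; sign = (−1)^45 = -1.
Via Zolotarev, sign(π_{40}) = (40|51) = -1.

-1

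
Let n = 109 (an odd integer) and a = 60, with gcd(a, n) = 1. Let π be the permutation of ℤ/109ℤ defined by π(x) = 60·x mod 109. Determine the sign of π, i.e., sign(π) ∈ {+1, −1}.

Trace 87: π^k(87) = [87, 97, 43, 73, 20, 1, 60] for k=0..6.
3 cycles of lengths [54, 54, 1].
3 cycles on 109: each ℓ→(−1)^(ℓ−1), product (−1)^106 = +1.
Via Zolotarev, sign(π_{60}) = (60|109) = +1.

+1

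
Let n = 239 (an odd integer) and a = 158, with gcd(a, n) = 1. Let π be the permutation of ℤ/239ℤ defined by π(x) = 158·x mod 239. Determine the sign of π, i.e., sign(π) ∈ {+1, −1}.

-1

Orbit of 47 under x↦158x: [47, 17, 57, 163, 181, 157, 189]… (length divides ord_239(158)).
Cycle lengths of π_158 on ℤ/239ℤ: [238, 1]; 2 cycles in total.
239 − 2 = 237 transpositions; sign(π) = (−1)^237 = -1.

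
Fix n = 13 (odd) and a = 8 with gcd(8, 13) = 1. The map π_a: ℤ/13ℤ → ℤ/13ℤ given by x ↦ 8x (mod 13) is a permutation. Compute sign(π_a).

-1

Orbit of 12 under x↦8x: [12, 5, 1, 8]… (length divides ord_13(8)).
4 cycles of lengths [4, 4, 4, 1].
n − c = 13 − 4 = 9; sign = (−1)^9 = -1.
Zolotarev: (8|13) = -1, matching the cycle-count sign.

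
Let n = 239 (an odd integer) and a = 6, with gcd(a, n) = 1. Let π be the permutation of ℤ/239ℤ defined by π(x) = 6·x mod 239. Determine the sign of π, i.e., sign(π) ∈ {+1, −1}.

Start at x=187: 187 → 166 → 40 → 1 → 6 → 36 → 216 → … (one orbit).
Decompose π into cycles: lengths [17, 17, 17, 17, 17, 17, 17, 17, 17, 17, 17, 17, 17, 17, 1] (15 cycles, including the fixed point 0).
239 − 15 = 224 transpositions; sign(π) = (−1)^224 = +1.

+1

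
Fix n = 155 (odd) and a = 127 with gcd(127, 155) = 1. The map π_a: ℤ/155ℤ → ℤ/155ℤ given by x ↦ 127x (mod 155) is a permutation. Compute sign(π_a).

Trace 9: π^k(9) = [9, 58, 81, 57, 109, 48, 51] for k=0..6.
Cycle type of π: 60×2 + 30 + 4 + 1; total 5 cycles.
n − c = 155 − 5 = 150; sign = (−1)^150 = +1.
Check: (127/155) = +1 by Zolotarev.

+1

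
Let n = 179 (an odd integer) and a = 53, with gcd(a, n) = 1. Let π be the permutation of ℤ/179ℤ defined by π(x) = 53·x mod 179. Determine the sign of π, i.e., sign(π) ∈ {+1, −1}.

-1

Orbit of 12 under x↦53x: [12, 99, 56, 104, 142, 8, 66]… (length divides ord_179(53)).
Cycle lengths of π_53 on ℤ/179ℤ: [178, 1]; 2 cycles in total.
With 2 cycles on 179 points, sign = (−1)^{179−2} = -1.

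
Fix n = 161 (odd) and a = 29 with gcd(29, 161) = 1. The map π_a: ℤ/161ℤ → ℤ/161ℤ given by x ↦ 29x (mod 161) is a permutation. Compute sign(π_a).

+1

Start at x=127: 127 → 141 → 64 → 85 → 50 → 1 → 29 → … (one orbit).
The orbit structure of x ↦ 29x mod 161: 21 orbits of sizes [11, 11, 11, 11, 11, 11, 11, 11, 11, 11, 11, 11, 11, 11, 1, 1, 1, 1, 1, 1, 1].
sign(π) = (−1)^{n − #cycles} = (−1)^{161−21} = (−1)^140 = +1.
Zolotarev: (29|161) = +1, matching the cycle-count sign.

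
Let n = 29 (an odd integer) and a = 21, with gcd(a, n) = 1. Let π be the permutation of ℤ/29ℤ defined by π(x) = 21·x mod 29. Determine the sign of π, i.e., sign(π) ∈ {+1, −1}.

-1

Orbit of 9 under x↦21x: [9, 15, 25, 3, 5, 18, 1]… (length divides ord_29(21)).
π_21 has 2 disjoint cycles with lengths [28, 1] on {0,…,28}.
29 − 2 = 27 transpositions; sign(π) = (−1)^27 = -1.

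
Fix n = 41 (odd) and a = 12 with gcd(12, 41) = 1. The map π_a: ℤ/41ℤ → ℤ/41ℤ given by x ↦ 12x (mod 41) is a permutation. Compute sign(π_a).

-1

Start at x=23: 23 → 30 → 32 → 15 → 16 → 28 → 8 → … (one orbit).
The orbit structure of x ↦ 12x mod 41: 2 orbits of sizes [40, 1].
With 2 cycles on 41 points, sign = (−1)^{41−2} = -1.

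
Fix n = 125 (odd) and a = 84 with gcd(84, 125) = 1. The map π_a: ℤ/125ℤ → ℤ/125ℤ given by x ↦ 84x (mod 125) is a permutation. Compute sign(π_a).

Start at x=109: 109 → 31 → 104 → 111 → 74 → 91 → 19 → … (one orbit).
π_84 has 7 disjoint cycles with lengths [50, 50, 10, 10, 2, 2, 1] on {0,…,124}.
125 − 7 = 118 transpositions; sign(π) = (−1)^118 = +1.

+1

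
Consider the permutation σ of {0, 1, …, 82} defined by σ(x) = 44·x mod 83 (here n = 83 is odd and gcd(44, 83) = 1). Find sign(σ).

+1

Orbit of 37 under x↦44x: [37, 51, 3, 49, 81, 78, 29]… (length divides ord_83(44)).
Cycle lengths of π_44 on ℤ/83ℤ: [41, 41, 1]; 3 cycles in total.
83 − 3 = 80 transpositions; sign(π) = (−1)^80 = +1.
The Jacobi symbol (44|83) = +1 (Zolotarev) agrees.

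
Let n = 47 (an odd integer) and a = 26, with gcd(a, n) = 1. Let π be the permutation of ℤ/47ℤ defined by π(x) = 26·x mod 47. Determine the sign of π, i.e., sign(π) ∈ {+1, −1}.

-1

Orbit of 17 under x↦26x: [17, 19, 24, 13, 9, 46, 21]… (length divides ord_47(26)).
π_26 has 2 disjoint cycles with lengths [46, 1] on {0,…,46}.
2 cycles on 47: each ℓ→(−1)^(ℓ−1), product (−1)^45 = -1.
Via Zolotarev, sign(π_{26}) = (26|47) = -1.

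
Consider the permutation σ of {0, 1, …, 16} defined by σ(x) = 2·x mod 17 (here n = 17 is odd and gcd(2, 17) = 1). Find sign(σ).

+1

Trace 8: π^k(8) = [8, 16, 15, 13, 9, 1, 2] for k=0..6.
Cycle lengths of π_2 on ℤ/17ℤ: [8, 8, 1]; 3 cycles in total.
3 cycles on 17: each ℓ→(−1)^(ℓ−1), product (−1)^14 = +1.
The Jacobi symbol (2|17) = +1 (Zolotarev) agrees.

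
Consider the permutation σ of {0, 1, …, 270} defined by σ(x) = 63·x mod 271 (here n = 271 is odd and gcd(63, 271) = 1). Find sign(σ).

+1

Trace 136: π^k(136) = [136, 167, 223, 228, 1, 63, 175] for k=0..6.
The orbit structure of x ↦ 63x mod 271: 3 orbits of sizes [135, 135, 1].
Σ(ℓ_i−1) = 271−3 = 268; sign = (−1)^268 = +1.
Via Zolotarev, sign(π_{63}) = (63|271) = +1.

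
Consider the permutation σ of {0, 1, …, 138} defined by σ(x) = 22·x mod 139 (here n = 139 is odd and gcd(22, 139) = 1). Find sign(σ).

-1

Orbit of 53 under x↦22x: [53, 54, 76, 4, 88, 129, 58]… (length divides ord_139(22)).
The orbit structure of x ↦ 22x mod 139: 2 orbits of sizes [138, 1].
sign(π) = (−1)^{n − #cycles} = (−1)^{139−2} = (−1)^137 = -1.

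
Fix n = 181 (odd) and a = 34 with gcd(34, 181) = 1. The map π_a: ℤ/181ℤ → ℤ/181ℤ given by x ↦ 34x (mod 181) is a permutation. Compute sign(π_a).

+1

Orbit of 161 under x↦34x: [161, 44, 48, 3, 102, 29, 81]… (length divides ord_181(34)).
π_34 has 5 disjoint cycles with lengths [45, 45, 45, 45, 1] on {0,…,180}.
n − c = 181 − 5 = 176; sign = (−1)^176 = +1.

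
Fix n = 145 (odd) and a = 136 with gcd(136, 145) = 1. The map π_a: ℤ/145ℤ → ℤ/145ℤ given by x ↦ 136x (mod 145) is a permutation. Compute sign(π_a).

+1

Trace 1: π^k(1) = [1, 136, 81, 141, 36, 111, 16] for k=0..6.
Cycle lengths of π_136 on ℤ/145ℤ: [7, 7, 7, 7, 7, 7, 7, 7, 7, 7, 7, 7, 7, 7, 7, 7, 7, 7, 7, 7, 1, 1, 1, 1, 1]; 25 cycles in total.
Σ(ℓ_i−1) = 145−25 = 120; sign = (−1)^120 = +1.
Via Zolotarev, sign(π_{136}) = (136|145) = +1.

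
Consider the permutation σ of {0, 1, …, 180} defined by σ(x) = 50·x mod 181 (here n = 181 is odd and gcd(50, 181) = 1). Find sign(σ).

-1

Start at x=123: 123 → 177 → 162 → 136 → 103 → 82 → 118 → … (one orbit).
π_50 has 2 disjoint cycles with lengths [180, 1] on {0,…,180}.
With 2 cycles on 181 points, sign = (−1)^{181−2} = -1.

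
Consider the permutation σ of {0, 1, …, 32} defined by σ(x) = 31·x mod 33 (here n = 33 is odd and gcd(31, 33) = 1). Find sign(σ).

Orbit of 31 under x↦31x: [31, 4, 25, 16, 1]… (length divides ord_33(31)).
Decompose π into cycles: lengths [5, 5, 5, 5, 5, 5, 1, 1, 1] (9 cycles, including the fixed point 0).
n − c = 33 − 9 = 24; sign = (−1)^24 = +1.
Via Zolotarev, sign(π_{31}) = (31|33) = +1.

+1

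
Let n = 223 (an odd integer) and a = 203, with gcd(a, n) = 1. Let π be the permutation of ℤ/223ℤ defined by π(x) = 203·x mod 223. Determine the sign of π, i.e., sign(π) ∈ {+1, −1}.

Start at x=78: 78 → 1 → 203 → 177 → 28 → 109 → 50 → … (one orbit).
The orbit structure of x ↦ 203x mod 223: 3 orbits of sizes [111, 111, 1].
3 cycles on 223: each ℓ→(−1)^(ℓ−1), product (−1)^220 = +1.

+1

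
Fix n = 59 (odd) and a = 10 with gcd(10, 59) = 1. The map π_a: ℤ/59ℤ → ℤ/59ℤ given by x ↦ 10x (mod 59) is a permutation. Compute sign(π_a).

Orbit of 55 under x↦10x: [55, 19, 13, 12, 2, 20, 23]… (length divides ord_59(10)).
Cycle lengths of π_10 on ℤ/59ℤ: [58, 1]; 2 cycles in total.
Σ(ℓ_i−1) = 59−2 = 57; sign = (−1)^57 = -1.
Zolotarev: (10|59) = -1, matching the cycle-count sign.

-1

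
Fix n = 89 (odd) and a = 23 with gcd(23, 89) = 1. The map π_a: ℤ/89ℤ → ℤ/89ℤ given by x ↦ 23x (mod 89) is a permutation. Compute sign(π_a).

Trace 85: π^k(85) = [85, 86, 20, 15, 78, 14, 55] for k=0..6.
Decompose π into cycles: lengths [88, 1] (2 cycles, including the fixed point 0).
89 − 2 = 87 transpositions; sign(π) = (−1)^87 = -1.
Via Zolotarev, sign(π_{23}) = (23|89) = -1.

-1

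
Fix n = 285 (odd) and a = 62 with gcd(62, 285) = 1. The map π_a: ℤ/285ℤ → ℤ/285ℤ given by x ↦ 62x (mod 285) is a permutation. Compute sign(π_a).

Start at x=137: 137 → 229 → 233 → 196 → 182 → 169 → 218 → … (one orbit).
15 cycles of lengths [36, 36, 36, 36, 36, 36, 18, 18, 9, 9, 4, 4, 4, 2, 1].
Σ(ℓ_i−1) = 285−15 = 270; sign = (−1)^270 = +1.

+1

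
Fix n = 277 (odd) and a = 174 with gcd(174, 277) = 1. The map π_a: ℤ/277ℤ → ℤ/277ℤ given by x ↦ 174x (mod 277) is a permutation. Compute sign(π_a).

-1

Trace 156: π^k(156) = [156, 275, 206, 111, 201, 72, 63] for k=0..6.
2 cycles of lengths [276, 1].
sign(π) = (−1)^{n − #cycles} = (−1)^{277−2} = (−1)^275 = -1.
Zolotarev: (174|277) = -1, matching the cycle-count sign.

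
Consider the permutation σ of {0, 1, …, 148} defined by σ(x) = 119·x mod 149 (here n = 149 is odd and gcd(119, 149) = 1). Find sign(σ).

+1

Start at x=20: 20 → 145 → 120 → 125 → 124 → 5 → 148 → … (one orbit).
The orbit structure of x ↦ 119x mod 149: 3 orbits of sizes [74, 74, 1].
149 − 3 = 146 transpositions; sign(π) = (−1)^146 = +1.
(119|149)_J = +1 (Zolotarev's lemma cross-check).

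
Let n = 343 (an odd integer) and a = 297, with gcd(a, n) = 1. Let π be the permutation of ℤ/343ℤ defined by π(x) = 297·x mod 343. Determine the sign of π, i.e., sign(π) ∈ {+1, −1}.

Start at x=178: 178 → 44 → 34 → 151 → 257 → 183 → 157 → … (one orbit).
Decompose π into cycles: lengths [294, 42, 6, 1] (4 cycles, including the fixed point 0).
343 − 4 = 339 transpositions; sign(π) = (−1)^339 = -1.
Zolotarev: (297|343) = -1, matching the cycle-count sign.

-1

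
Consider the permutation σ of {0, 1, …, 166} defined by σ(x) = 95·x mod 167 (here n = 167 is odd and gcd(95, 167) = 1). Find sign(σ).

-1

Start at x=13: 13 → 66 → 91 → 128 → 136 → 61 → 117 → … (one orbit).
Cycle lengths of π_95 on ℤ/167ℤ: [166, 1]; 2 cycles in total.
With 2 cycles on 167 points, sign = (−1)^{167−2} = -1.
Zolotarev: (95|167) = -1, matching the cycle-count sign.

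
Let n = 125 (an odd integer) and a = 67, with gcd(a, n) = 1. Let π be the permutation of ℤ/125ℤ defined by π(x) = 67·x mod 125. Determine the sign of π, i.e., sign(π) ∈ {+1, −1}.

Orbit of 91 under x↦67x: [91, 97, 124, 58, 11, 112, 4]… (length divides ord_125(67)).
4 cycles of lengths [100, 20, 4, 1].
sign(π) = (−1)^{n − #cycles} = (−1)^{125−4} = (−1)^121 = -1.

-1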